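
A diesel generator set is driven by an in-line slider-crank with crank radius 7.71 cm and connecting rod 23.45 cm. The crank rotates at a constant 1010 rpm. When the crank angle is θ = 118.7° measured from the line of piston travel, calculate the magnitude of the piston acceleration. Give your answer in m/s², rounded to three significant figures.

ω = 2π·1010/60 = 105.8 rad/s
x(θ) = r cosθ + √(L² − r² sin²θ); with ω constant, a = ω²·d²x/dθ².
d²x/dθ² = −r cosθ − r²(cos2θ)/√u − r⁴ sin²2θ/(4u^{3/2}),  u = L² − r² sin²θ = 0.0504167 m².
Substituting r = 0.0771 m, L = 0.2345 m, θ = 118.7°: d²x/dθ² = +0.050735 m.
a = ω²·d²x/dθ² = (105.8)²·(+0.050735) = +567.55 m/s²;  |a| = 567.55 m/s².

568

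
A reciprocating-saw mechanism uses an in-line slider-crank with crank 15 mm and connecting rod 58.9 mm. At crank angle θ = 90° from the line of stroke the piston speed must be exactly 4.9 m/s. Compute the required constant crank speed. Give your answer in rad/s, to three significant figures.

327

For an in-line slider-crank, |v_piston| = rω|sinθ|·[1 + r cosθ/√(L² − r² sin²θ)].
With r = 0.015 m, L = 0.0589 m, θ = 90°: the bracketed kinematic factor |dx/dθ| = 0.015 m.
ω = v/|dx/dθ| = 4.9/0.015 = 326.67 rad/s.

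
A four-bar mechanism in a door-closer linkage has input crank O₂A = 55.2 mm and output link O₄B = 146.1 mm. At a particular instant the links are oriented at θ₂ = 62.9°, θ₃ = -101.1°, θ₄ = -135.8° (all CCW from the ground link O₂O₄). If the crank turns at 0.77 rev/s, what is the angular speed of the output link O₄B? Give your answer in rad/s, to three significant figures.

0.885

ω₂ = 4.838 rad/s (from 0.77 rev/s).
Differentiating the loop-closure r₂e^{iθ₂}+r₃e^{iθ₃}=r₁+r₄e^{iθ₄} gives r₂ω₂e^{iθ₂}+r₃ω₃e^{iθ₃}=r₄ω₄e^{iθ₄}.
Eliminating the other unknown: ω₄ = r₂ω₂ sin(θ₂−θ₃) / [r₄ sin(θ₄−θ₃)].
Numerator sine = +0.27564; denominator sine = -0.56928.
Result = 0.0552·4.838·(+0.27564) / (0.1461·(-0.56928)) = -0.88506 rad/s; magnitude 0.88506 rad/s.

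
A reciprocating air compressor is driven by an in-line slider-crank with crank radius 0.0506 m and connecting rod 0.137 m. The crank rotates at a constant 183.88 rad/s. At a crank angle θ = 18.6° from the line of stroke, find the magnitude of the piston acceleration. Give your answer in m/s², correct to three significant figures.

2140

ω = 183.9 rad/s
x(θ) = r cosθ + √(L² − r² sin²θ); with ω constant, a = ω²·d²x/dθ².
d²x/dθ² = −r cosθ − r²(cos2θ)/√u − r⁴ sin²2θ/(4u^{3/2}),  u = L² − r² sin²θ = 0.0185085 m².
Substituting r = 0.0506 m, L = 0.137 m, θ = 18.6°: d²x/dθ² = -0.063186 m.
a = ω²·d²x/dθ² = (183.9)²·(-0.063186) = -2136.4 m/s²;  |a| = 2136.4 m/s².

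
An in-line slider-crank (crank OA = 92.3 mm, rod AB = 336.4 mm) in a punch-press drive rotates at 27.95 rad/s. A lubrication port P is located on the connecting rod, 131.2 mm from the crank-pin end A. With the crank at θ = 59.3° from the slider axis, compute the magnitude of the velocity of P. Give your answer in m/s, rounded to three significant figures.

2.48

ω = 27.95 rad/s.  Crank-pin speed |V_A| = rω = 2.5798 m/s, perpendicular to OA.
Rod angle: sinφ = −(r/L) sinθ ⇒ φ = -13.646°; ω_rod = −rω cosθ/√(L²−r²sin²θ) = -4.029 rad/s.
V_P = V_A + ω_rod × AP, with AP = 0.1312 m along the rod.
Components: V_Px = −rω sinθ − a·ω_rod·sinφ = -2.3429 m/s;  V_Py = rω cosθ + a·ω_rod·cosφ = +0.80341 m/s.
|V_P| = √(V_Px² + V_Py²) = 2.4769 m/s.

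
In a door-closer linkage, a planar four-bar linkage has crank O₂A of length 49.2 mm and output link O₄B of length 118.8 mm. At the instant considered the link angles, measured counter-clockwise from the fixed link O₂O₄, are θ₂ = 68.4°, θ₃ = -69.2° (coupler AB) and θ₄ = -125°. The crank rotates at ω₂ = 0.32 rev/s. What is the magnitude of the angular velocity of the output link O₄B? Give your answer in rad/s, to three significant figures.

0.679

ω₂ = 2.011 rad/s (from 0.32 rev/s).
Differentiating the loop-closure r₂e^{iθ₂}+r₃e^{iθ₃}=r₁+r₄e^{iθ₄} gives r₂ω₂e^{iθ₂}+r₃ω₃e^{iθ₃}=r₄ω₄e^{iθ₄}.
Eliminating the other unknown: ω₄ = r₂ω₂ sin(θ₂−θ₃) / [r₄ sin(θ₄−θ₃)].
Numerator sine = +0.67430; denominator sine = -0.82708.
Result = 0.0492·2.011·(+0.67430) / (0.1188·(-0.82708)) = -0.67887 rad/s; magnitude 0.67887 rad/s.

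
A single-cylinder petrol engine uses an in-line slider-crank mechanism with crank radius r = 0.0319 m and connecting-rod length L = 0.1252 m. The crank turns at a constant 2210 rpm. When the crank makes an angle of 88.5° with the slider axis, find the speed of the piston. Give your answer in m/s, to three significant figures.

ω = 2π·2210/60 = 231.4 rad/s
For an in-line slider-crank, x = r cosθ + √(L² − r² sin²θ), so v = −rω sinθ·[1 + r cosθ/√(L² − r² sin²θ)].
With r = 0.0319 m, L = 0.1252 m, θ = 88.5°: √(L² − r² sin²θ) = 0.12107 m.
v = −0.0319·231.4·0.99966·[1 + 0.0319·0.02618/0.12107] = -7.431 m/s.
|v| = 7.431 m/s.

7.43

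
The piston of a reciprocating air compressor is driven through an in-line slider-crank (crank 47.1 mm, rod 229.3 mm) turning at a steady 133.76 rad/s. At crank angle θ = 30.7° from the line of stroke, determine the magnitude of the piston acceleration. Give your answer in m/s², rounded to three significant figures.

ω = 133.8 rad/s
x(θ) = r cosθ + √(L² − r² sin²θ); with ω constant, a = ω²·d²x/dθ².
d²x/dθ² = −r cosθ − r²(cos2θ)/√u − r⁴ sin²2θ/(4u^{3/2}),  u = L² − r² sin²θ = 0.0520003 m².
Substituting r = 0.0471 m, L = 0.2293 m, θ = 30.7°: d²x/dθ² = -0.045236 m.
a = ω²·d²x/dθ² = (133.8)²·(-0.045236) = -809.35 m/s²;  |a| = 809.35 m/s².

809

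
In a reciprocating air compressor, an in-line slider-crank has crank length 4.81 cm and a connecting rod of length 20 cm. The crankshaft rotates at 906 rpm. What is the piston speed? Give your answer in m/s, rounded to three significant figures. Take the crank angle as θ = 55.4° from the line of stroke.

ω = 2π·906/60 = 94.88 rad/s
For an in-line slider-crank, x = r cosθ + √(L² − r² sin²θ), so v = −rω sinθ·[1 + r cosθ/√(L² − r² sin²θ)].
With r = 0.0481 m, L = 0.2 m, θ = 55.4°: √(L² − r² sin²θ) = 0.19604 m.
v = −0.0481·94.88·0.82314·[1 + 0.0481·0.56784/0.19604] = -4.2798 m/s.
|v| = 4.2798 m/s.

4.28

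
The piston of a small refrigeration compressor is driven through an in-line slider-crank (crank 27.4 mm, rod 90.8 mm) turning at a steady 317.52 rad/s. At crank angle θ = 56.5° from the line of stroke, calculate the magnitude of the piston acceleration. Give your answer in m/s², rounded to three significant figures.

1210

ω = 317.5 rad/s
x(θ) = r cosθ + √(L² − r² sin²θ); with ω constant, a = ω²·d²x/dθ².
d²x/dθ² = −r cosθ − r²(cos2θ)/√u − r⁴ sin²2θ/(4u^{3/2}),  u = L² − r² sin²θ = 0.00772259 m².
Substituting r = 0.0274 m, L = 0.0908 m, θ = 56.5°: d²x/dθ² = -0.011961 m.
a = ω²·d²x/dθ² = (317.5)²·(-0.011961) = -1205.9 m/s²;  |a| = 1205.9 m/s².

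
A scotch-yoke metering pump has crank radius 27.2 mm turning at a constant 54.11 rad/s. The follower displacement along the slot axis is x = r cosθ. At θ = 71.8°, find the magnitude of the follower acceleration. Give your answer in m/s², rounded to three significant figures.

ω = 54.11 rad/s
x = r cosθ ⇒ ẍ = −rω² cosθ (ω constant).
|a| = rω²|cosθ| = 0.0272·(54.11)²·|cos 71.8°| = 24.874 m/s².

24.9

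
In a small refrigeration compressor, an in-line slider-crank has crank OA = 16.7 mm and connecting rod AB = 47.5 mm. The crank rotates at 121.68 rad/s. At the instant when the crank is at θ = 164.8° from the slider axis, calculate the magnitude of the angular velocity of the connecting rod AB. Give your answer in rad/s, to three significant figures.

ω = 121.7 rad/s
The rod makes angle φ with the slider axis where L sinφ = r sinθ; differentiating, L cosφ·φ̇ = r ω cosθ.
L cosφ = √(L² − r² sin²θ) = 0.047298 m.
|ω_rod| = r ω |cosθ| / √(L² − r² sin²θ) = 0.0167·121.7·0.96502/0.047298 = 41.46 rad/s.

41.5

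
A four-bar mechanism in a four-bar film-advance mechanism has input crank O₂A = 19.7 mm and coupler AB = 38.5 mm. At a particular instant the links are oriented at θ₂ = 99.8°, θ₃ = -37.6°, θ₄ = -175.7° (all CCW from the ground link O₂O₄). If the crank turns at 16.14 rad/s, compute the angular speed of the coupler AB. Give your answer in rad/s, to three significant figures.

12.3

ω₂ = 16.14 rad/s
Differentiating the loop-closure r₂e^{iθ₂}+r₃e^{iθ₃}=r₁+r₄e^{iθ₄} gives r₂ω₂e^{iθ₂}+r₃ω₃e^{iθ₃}=r₄ω₄e^{iθ₄}.
Eliminating the other unknown: ω₃ = r₂ω₂ sin(θ₄−θ₂) / [r₃ sin(θ₃−θ₄)].
Numerator sine = +0.99540; denominator sine = +0.66783.
Result = 0.0197·16.14·(+0.99540) / (0.0385·(+0.66783)) = +12.309 rad/s; magnitude 12.309 rad/s.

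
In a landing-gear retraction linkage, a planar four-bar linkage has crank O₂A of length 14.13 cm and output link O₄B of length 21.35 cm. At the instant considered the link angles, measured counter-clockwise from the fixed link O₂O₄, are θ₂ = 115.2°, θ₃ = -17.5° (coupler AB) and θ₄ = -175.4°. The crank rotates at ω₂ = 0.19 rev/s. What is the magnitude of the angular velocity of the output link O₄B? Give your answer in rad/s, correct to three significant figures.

ω₂ = 1.194 rad/s (from 0.19 rev/s).
Differentiating the loop-closure r₂e^{iθ₂}+r₃e^{iθ₃}=r₁+r₄e^{iθ₄} gives r₂ω₂e^{iθ₂}+r₃ω₃e^{iθ₃}=r₄ω₄e^{iθ₄}.
Eliminating the other unknown: ω₄ = r₂ω₂ sin(θ₂−θ₃) / [r₄ sin(θ₄−θ₃)].
Numerator sine = +0.73491; denominator sine = -0.37622.
Result = 0.1413·1.194·(+0.73491) / (0.2135·(-0.37622)) = -1.5434 rad/s; magnitude 1.5434 rad/s.

1.54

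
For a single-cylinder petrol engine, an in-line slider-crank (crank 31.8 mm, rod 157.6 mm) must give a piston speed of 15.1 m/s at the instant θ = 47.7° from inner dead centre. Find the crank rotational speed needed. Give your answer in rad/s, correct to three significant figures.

564

For an in-line slider-crank, |v_piston| = rω|sinθ|·[1 + r cosθ/√(L² − r² sin²θ)].
With r = 0.0318 m, L = 0.1576 m, θ = 47.7°: the bracketed kinematic factor |dx/dθ| = 0.02675 m.
ω = v/|dx/dθ| = 15.1/0.02675 = 564.48 rad/s.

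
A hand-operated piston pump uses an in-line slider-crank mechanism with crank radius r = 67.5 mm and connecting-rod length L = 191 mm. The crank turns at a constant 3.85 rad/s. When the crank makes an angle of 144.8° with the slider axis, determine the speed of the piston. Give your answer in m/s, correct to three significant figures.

ω = 3.85 rad/s
For an in-line slider-crank, x = r cosθ + √(L² − r² sin²θ), so v = −rω sinθ·[1 + r cosθ/√(L² − r² sin²θ)].
With r = 0.0675 m, L = 0.191 m, θ = 144.8°: √(L² − r² sin²θ) = 0.18699 m.
v = −0.0675·3.85·0.57643·[1 + 0.0675·-0.81714/0.18699] = -0.10561 m/s.
|v| = 0.10561 m/s.

0.106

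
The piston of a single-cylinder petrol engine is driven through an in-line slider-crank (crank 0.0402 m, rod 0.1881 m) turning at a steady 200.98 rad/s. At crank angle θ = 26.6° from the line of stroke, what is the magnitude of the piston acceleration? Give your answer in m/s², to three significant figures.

1660

ω = 201 rad/s
x(θ) = r cosθ + √(L² − r² sin²θ); with ω constant, a = ω²·d²x/dθ².
d²x/dθ² = −r cosθ − r²(cos2θ)/√u − r⁴ sin²2θ/(4u^{3/2}),  u = L² − r² sin²θ = 0.0350576 m².
Substituting r = 0.0402 m, L = 0.1881 m, θ = 26.6°: d²x/dθ² = -0.041179 m.
a = ω²·d²x/dθ² = (201)²·(-0.041179) = -1663.3 m/s²;  |a| = 1663.3 m/s².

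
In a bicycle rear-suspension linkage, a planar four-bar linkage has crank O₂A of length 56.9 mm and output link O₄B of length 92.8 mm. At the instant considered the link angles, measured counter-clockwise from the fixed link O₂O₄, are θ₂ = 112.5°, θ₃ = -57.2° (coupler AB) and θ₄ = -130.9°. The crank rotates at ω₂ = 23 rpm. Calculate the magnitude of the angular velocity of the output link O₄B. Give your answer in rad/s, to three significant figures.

0.275

ω₂ = 2.409 rad/s (from 23 rpm).
Differentiating the loop-closure r₂e^{iθ₂}+r₃e^{iθ₃}=r₁+r₄e^{iθ₄} gives r₂ω₂e^{iθ₂}+r₃ω₃e^{iθ₃}=r₄ω₄e^{iθ₄}.
Eliminating the other unknown: ω₄ = r₂ω₂ sin(θ₂−θ₃) / [r₄ sin(θ₄−θ₃)].
Numerator sine = +0.17880; denominator sine = -0.95981.
Result = 0.0569·2.409·(+0.17880) / (0.0928·(-0.95981)) = -0.27511 rad/s; magnitude 0.27511 rad/s.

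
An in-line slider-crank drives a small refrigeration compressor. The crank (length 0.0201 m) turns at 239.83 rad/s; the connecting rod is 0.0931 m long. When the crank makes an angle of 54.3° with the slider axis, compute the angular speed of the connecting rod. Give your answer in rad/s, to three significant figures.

ω = 239.8 rad/s
The rod makes angle φ with the slider axis where L sinφ = r sinθ; differentiating, L cosφ·φ̇ = r ω cosθ.
L cosφ = √(L² − r² sin²θ) = 0.091658 m.
|ω_rod| = r ω |cosθ| / √(L² − r² sin²θ) = 0.0201·239.8·0.58354/0.091658 = 30.69 rad/s.

30.7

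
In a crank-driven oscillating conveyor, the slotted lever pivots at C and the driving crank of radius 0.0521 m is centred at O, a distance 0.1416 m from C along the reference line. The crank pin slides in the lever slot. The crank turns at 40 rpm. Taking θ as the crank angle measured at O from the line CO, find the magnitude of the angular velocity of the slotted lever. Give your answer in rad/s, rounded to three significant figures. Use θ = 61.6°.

ω = 4.189 rad/s (from 40 rpm).
Crank pin A relative to C: A = (d + r cosθ, r sinθ); lever angle φ = atan2(r sinθ, d + r cosθ).
Differentiating tanφ: φ̇ = rω(d cosθ + r)/(d² + r² + 2dr cosθ).
d² + r² + 2dr cosθ = |CA|² = 0.0297827 m²;  d cosθ + r = +0.11945 m.
|ω_lever| = |0.0521·4.189·+0.11945| / 0.0297827 = 0.87527 rad/s.

0.875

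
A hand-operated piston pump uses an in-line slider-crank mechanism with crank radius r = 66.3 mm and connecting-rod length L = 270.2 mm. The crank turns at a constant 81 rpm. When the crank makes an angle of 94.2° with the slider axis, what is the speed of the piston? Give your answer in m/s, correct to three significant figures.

ω = 2π·81/60 = 8.482 rad/s
For an in-line slider-crank, x = r cosθ + √(L² − r² sin²θ), so v = −rω sinθ·[1 + r cosθ/√(L² − r² sin²θ)].
With r = 0.0663 m, L = 0.2702 m, θ = 94.2°: √(L² − r² sin²θ) = 0.26198 m.
v = −0.0663·8.482·0.99731·[1 + 0.0663·-0.07324/0.26198] = -0.55047 m/s.
|v| = 0.55047 m/s.

0.550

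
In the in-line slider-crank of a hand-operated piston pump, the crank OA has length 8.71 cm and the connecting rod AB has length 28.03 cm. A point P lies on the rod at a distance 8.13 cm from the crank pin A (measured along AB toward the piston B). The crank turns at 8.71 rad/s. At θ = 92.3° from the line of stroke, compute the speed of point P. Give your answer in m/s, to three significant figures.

0.755

ω = 8.71 rad/s.  Crank-pin speed |V_A| = rω = 0.75864 m/s, perpendicular to OA.
Rod angle: sinφ = −(r/L) sinθ ⇒ φ = -18.089°; ω_rod = −rω cosθ/√(L²−r²sin²θ) = +0.11427 rad/s.
V_P = V_A + ω_rod × AP, with AP = 0.0813 m along the rod.
Components: V_Px = −rω sinθ − a·ω_rod·sinφ = -0.75515 m/s;  V_Py = rω cosθ + a·ω_rod·cosφ = -0.021615 m/s.
|V_P| = √(V_Px² + V_Py²) = 0.75545 m/s.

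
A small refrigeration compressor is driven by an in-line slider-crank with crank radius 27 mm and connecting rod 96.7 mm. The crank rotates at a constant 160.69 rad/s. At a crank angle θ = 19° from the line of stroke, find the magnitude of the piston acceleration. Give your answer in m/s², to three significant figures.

ω = 160.7 rad/s
x(θ) = r cosθ + √(L² − r² sin²θ); with ω constant, a = ω²·d²x/dθ².
d²x/dθ² = −r cosθ − r²(cos2θ)/√u − r⁴ sin²2θ/(4u^{3/2}),  u = L² − r² sin²θ = 0.00927362 m².
Substituting r = 0.027 m, L = 0.0967 m, θ = 19°: d²x/dθ² = -0.031551 m.
a = ω²·d²x/dθ² = (160.7)²·(-0.031551) = -814.68 m/s²;  |a| = 814.68 m/s².

815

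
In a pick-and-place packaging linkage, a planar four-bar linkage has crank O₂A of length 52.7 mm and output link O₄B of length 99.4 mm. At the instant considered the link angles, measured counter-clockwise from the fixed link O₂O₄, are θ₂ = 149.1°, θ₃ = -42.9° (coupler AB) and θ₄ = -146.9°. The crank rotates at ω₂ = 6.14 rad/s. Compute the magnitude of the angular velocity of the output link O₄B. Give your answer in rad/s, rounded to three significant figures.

0.698

ω₂ = 6.14 rad/s
Differentiating the loop-closure r₂e^{iθ₂}+r₃e^{iθ₃}=r₁+r₄e^{iθ₄} gives r₂ω₂e^{iθ₂}+r₃ω₃e^{iθ₃}=r₄ω₄e^{iθ₄}.
Eliminating the other unknown: ω₄ = r₂ω₂ sin(θ₂−θ₃) / [r₄ sin(θ₄−θ₃)].
Numerator sine = -0.20791; denominator sine = -0.97030.
Result = 0.0527·6.14·(-0.20791) / (0.0994·(-0.97030)) = +0.69754 rad/s; magnitude 0.69754 rad/s.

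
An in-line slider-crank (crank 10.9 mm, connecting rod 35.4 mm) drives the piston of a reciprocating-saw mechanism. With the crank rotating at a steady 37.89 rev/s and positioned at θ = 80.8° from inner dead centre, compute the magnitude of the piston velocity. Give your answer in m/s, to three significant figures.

2.69

ω = 2π·37.9 = 238.1 rad/s
For an in-line slider-crank, x = r cosθ + √(L² − r² sin²θ), so v = −rω sinθ·[1 + r cosθ/√(L² − r² sin²θ)].
With r = 0.0109 m, L = 0.0354 m, θ = 80.8°: √(L² − r² sin²θ) = 0.033725 m.
v = −0.0109·238.1·0.98714·[1 + 0.0109·0.15988/0.033725] = -2.6939 m/s.
|v| = 2.6939 m/s.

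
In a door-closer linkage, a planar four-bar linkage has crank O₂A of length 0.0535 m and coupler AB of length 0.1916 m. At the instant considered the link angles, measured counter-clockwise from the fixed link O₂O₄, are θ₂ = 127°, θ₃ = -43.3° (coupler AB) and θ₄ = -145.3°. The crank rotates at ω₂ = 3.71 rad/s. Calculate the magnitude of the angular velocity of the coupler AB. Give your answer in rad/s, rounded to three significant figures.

1.06

ω₂ = 3.71 rad/s
Differentiating the loop-closure r₂e^{iθ₂}+r₃e^{iθ₃}=r₁+r₄e^{iθ₄} gives r₂ω₂e^{iθ₂}+r₃ω₃e^{iθ₃}=r₄ω₄e^{iθ₄}.
Eliminating the other unknown: ω₃ = r₂ω₂ sin(θ₄−θ₂) / [r₃ sin(θ₃−θ₄)].
Numerator sine = +0.99919; denominator sine = +0.97815.
Result = 0.0535·3.71·(+0.99919) / (0.1916·(+0.97815)) = +1.0582 rad/s; magnitude 1.0582 rad/s.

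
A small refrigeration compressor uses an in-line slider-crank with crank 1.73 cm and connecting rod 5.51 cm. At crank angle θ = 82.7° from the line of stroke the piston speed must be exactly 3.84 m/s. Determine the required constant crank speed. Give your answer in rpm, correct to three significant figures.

For an in-line slider-crank, |v_piston| = rω|sinθ|·[1 + r cosθ/√(L² − r² sin²θ)].
With r = 0.0173 m, L = 0.0551 m, θ = 82.7°: the bracketed kinematic factor |dx/dθ| = 0.01788 m.
ω = v/|dx/dθ| = 3.84/0.01788 = 214.76 rad/s.
N = 60ω/(2π) = 2050.8 rpm.

2050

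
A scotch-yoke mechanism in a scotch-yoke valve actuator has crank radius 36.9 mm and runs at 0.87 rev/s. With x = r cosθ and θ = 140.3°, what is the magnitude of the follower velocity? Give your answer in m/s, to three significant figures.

ω = 5.466 rad/s (from 0.87 rev/s).
x = r cosθ ⇒ ẋ = −rω sinθ.
|v| = rω|sinθ| = 0.0369·5.466·|sin 140.3°| = 0.12885 m/s.

0.129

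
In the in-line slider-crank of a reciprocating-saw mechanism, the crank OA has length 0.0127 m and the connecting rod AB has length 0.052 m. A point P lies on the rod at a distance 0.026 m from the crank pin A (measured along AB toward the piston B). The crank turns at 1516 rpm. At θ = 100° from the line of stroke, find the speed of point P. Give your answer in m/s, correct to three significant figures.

ω = 158.8 rad/s.  Crank-pin speed |V_A| = rω = 2.0162 m/s, perpendicular to OA.
Rod angle: sinφ = −(r/L) sinθ ⇒ φ = -13.917°; ω_rod = −rω cosθ/√(L²−r²sin²θ) = +6.9365 rad/s.
V_P = V_A + ω_rod × AP, with AP = 0.026 m along the rod.
Components: V_Px = −rω sinθ − a·ω_rod·sinφ = -1.9422 m/s;  V_Py = rω cosθ + a·ω_rod·cosφ = -0.17505 m/s.
|V_P| = √(V_Px² + V_Py²) = 1.9501 m/s.

1.95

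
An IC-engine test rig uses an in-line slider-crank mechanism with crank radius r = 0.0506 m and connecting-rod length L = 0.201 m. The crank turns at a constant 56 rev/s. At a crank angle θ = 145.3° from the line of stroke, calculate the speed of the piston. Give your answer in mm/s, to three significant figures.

8020

ω = 2π·56 = 351.9 rad/s
For an in-line slider-crank, x = r cosθ + √(L² − r² sin²θ), so v = −rω sinθ·[1 + r cosθ/√(L² − r² sin²θ)].
With r = 0.0506 m, L = 0.201 m, θ = 145.3°: √(L² − r² sin²θ) = 0.19893 m.
v = −0.0506·351.9·0.56928·[1 + 0.0506·-0.82214/0.19893] = -8.0159 m/s.
|v| = 8.0159 m/s = 8015.9 mm/s.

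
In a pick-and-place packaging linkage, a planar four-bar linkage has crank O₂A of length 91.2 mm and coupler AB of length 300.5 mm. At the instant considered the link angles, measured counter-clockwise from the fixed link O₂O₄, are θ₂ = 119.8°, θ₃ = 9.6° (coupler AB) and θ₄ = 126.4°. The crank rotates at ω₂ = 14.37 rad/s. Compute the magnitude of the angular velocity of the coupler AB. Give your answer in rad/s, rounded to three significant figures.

ω₂ = 14.37 rad/s
Differentiating the loop-closure r₂e^{iθ₂}+r₃e^{iθ₃}=r₁+r₄e^{iθ₄} gives r₂ω₂e^{iθ₂}+r₃ω₃e^{iθ₃}=r₄ω₄e^{iθ₄}.
Eliminating the other unknown: ω₃ = r₂ω₂ sin(θ₄−θ₂) / [r₃ sin(θ₃−θ₄)].
Numerator sine = +0.11494; denominator sine = -0.89259.
Result = 0.0912·14.37·(+0.11494) / (0.3005·(-0.89259)) = -0.56159 rad/s; magnitude 0.56159 rad/s.

0.562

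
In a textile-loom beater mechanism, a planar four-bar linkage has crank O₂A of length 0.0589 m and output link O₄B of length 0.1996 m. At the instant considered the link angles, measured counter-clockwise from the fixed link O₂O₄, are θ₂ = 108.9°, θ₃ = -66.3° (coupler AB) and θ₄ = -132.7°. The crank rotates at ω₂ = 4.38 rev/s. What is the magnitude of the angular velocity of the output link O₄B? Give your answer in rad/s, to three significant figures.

0.742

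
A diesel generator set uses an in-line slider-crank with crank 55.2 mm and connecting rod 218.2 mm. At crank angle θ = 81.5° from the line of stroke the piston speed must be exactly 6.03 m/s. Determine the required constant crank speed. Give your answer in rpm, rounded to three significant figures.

For an in-line slider-crank, |v_piston| = rω|sinθ|·[1 + r cosθ/√(L² − r² sin²θ)].
With r = 0.0552 m, L = 0.2182 m, θ = 81.5°: the bracketed kinematic factor |dx/dθ| = 0.056702 m.
ω = v/|dx/dθ| = 6.03/0.056702 = 106.35 rad/s.
N = 60ω/(2π) = 1015.5 rpm.

1020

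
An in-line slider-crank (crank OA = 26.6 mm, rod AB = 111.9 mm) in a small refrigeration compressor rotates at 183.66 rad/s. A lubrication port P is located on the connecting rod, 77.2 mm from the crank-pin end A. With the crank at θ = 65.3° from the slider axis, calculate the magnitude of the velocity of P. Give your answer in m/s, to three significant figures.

ω = 183.7 rad/s.  Crank-pin speed |V_A| = rω = 4.8854 m/s, perpendicular to OA.
Rod angle: sinφ = −(r/L) sinθ ⇒ φ = -12.472°; ω_rod = −rω cosθ/√(L²−r²sin²θ) = -18.684 rad/s.
V_P = V_A + ω_rod × AP, with AP = 0.0772 m along the rod.
Components: V_Px = −rω sinθ − a·ω_rod·sinφ = -4.7499 m/s;  V_Py = rω cosθ + a·ω_rod·cosφ = +0.63304 m/s.
|V_P| = √(V_Px² + V_Py²) = 4.7919 m/s.

4.79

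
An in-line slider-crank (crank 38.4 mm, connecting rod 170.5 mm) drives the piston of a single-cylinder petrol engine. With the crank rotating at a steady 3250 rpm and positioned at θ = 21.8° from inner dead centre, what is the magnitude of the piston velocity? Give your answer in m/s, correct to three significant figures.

5.87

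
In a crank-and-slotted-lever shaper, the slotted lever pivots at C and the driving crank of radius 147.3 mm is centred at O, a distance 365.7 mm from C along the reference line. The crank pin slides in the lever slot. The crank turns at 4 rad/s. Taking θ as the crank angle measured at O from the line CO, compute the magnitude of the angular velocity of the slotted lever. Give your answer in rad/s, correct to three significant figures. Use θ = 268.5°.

ω = 4 rad/s
Crank pin A relative to C: A = (d + r cosθ, r sinθ); lever angle φ = atan2(r sinθ, d + r cosθ).
Differentiating tanφ: φ̇ = rω(d cosθ + r)/(d² + r² + 2dr cosθ).
d² + r² + 2dr cosθ = |CA|² = 0.152614 m²;  d cosθ + r = +0.13773 m.
|ω_lever| = |0.1473·4·+0.13773| / 0.152614 = 0.53173 rad/s.

0.532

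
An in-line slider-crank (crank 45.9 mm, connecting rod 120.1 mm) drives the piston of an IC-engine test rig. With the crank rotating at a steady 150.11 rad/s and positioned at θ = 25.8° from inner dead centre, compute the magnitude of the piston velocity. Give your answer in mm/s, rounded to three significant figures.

4050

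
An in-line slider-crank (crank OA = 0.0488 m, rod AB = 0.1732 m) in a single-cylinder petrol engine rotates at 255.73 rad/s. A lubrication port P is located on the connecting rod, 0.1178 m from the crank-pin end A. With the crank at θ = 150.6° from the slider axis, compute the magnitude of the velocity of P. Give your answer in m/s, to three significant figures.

6.17

ω = 255.7 rad/s.  Crank-pin speed |V_A| = rω = 12.48 m/s, perpendicular to OA.
Rod angle: sinφ = −(r/L) sinθ ⇒ φ = -7.950°; ω_rod = −rω cosθ/√(L²−r²sin²θ) = +63.383 rad/s.
V_P = V_A + ω_rod × AP, with AP = 0.1178 m along the rod.
Components: V_Px = −rω sinθ − a·ω_rod·sinφ = -5.0936 m/s;  V_Py = rω cosθ + a·ω_rod·cosφ = -3.4777 m/s.
|V_P| = √(V_Px² + V_Py²) = 6.1675 m/s.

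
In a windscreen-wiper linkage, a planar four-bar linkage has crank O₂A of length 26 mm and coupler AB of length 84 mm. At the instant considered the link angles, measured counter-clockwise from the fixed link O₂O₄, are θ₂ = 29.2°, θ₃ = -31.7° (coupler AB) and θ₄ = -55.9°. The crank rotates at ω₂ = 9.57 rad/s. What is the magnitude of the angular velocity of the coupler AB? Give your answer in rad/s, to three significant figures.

ω₂ = 9.57 rad/s
Differentiating the loop-closure r₂e^{iθ₂}+r₃e^{iθ₃}=r₁+r₄e^{iθ₄} gives r₂ω₂e^{iθ₂}+r₃ω₃e^{iθ₃}=r₄ω₄e^{iθ₄}.
Eliminating the other unknown: ω₃ = r₂ω₂ sin(θ₄−θ₂) / [r₃ sin(θ₃−θ₄)].
Numerator sine = -0.99635; denominator sine = +0.40992.
Result = 0.026·9.57·(-0.99635) / (0.084·(+0.40992)) = -7.1997 rad/s; magnitude 7.1997 rad/s.

7.20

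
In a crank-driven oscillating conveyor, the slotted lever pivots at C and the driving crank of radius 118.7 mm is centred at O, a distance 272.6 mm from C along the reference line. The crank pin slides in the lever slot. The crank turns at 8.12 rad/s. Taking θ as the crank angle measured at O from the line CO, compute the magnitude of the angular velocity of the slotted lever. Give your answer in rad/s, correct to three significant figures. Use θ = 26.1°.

ω = 8.12 rad/s
Crank pin A relative to C: A = (d + r cosθ, r sinθ); lever angle φ = atan2(r sinθ, d + r cosθ).
Differentiating tanφ: φ̇ = rω(d cosθ + r)/(d² + r² + 2dr cosθ).
d² + r² + 2dr cosθ = |CA|² = 0.146517 m²;  d cosθ + r = +0.3635 m.
|ω_lever| = |0.1187·8.12·+0.3635| / 0.146517 = 2.3913 rad/s.

2.39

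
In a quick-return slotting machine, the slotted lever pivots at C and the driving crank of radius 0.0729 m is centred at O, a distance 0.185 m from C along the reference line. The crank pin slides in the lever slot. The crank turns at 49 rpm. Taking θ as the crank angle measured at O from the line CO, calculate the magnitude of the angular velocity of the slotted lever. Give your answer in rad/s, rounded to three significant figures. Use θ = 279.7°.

ω = 5.131 rad/s (from 49 rpm).
Crank pin A relative to C: A = (d + r cosθ, r sinθ); lever angle φ = atan2(r sinθ, d + r cosθ).
Differentiating tanφ: φ̇ = rω(d cosθ + r)/(d² + r² + 2dr cosθ).
d² + r² + 2dr cosθ = |CA|² = 0.0440841 m²;  d cosθ + r = +0.10407 m.
|ω_lever| = |0.0729·5.131·+0.10407| / 0.0440841 = 0.88308 rad/s.

0.883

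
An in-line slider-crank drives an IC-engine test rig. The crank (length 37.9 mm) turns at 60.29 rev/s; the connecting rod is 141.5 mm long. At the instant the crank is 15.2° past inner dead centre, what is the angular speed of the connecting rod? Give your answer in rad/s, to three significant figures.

ω = 378.8 rad/s (converted from 60.29 rev/s).
The rod makes angle φ with the slider axis where L sinφ = r sinθ; differentiating, L cosφ·φ̇ = r ω cosθ.
L cosφ = √(L² − r² sin²θ) = 0.14115 m.
|ω_rod| = r ω |cosθ| / √(L² − r² sin²θ) = 0.0379·378.8·0.96502/0.14115 = 98.156 rad/s.

98.2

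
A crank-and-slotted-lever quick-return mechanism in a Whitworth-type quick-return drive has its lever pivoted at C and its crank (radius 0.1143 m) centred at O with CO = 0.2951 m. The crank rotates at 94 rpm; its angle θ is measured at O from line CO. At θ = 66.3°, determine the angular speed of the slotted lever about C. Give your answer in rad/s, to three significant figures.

2.06

ω = 9.844 rad/s (from 94 rpm).
Crank pin A relative to C: A = (d + r cosθ, r sinθ); lever angle φ = atan2(r sinθ, d + r cosθ).
Differentiating tanφ: φ̇ = rω(d cosθ + r)/(d² + r² + 2dr cosθ).
d² + r² + 2dr cosθ = |CA|² = 0.127264 m²;  d cosθ + r = +0.23291 m.
|ω_lever| = |0.1143·9.844·+0.23291| / 0.127264 = 2.0592 rad/s.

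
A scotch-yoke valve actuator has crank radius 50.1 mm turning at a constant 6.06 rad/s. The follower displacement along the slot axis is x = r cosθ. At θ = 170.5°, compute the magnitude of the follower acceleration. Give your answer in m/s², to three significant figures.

ω = 6.06 rad/s
x = r cosθ ⇒ ẍ = −rω² cosθ (ω constant).
|a| = rω²|cosθ| = 0.0501·(6.06)²·|cos 170.5°| = 1.8146 m/s².

1.81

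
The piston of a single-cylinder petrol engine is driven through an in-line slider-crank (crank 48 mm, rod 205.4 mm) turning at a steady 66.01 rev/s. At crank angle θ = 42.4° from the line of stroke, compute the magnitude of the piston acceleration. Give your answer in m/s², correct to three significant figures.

ω = 2π·66 = 414.8 rad/s
x(θ) = r cosθ + √(L² − r² sin²θ); with ω constant, a = ω²·d²x/dθ².
d²x/dθ² = −r cosθ − r²(cos2θ)/√u − r⁴ sin²2θ/(4u^{3/2}),  u = L² − r² sin²θ = 0.0411416 m².
Substituting r = 0.048 m, L = 0.2054 m, θ = 42.4°: d²x/dθ² = -0.036633 m.
a = ω²·d²x/dθ² = (414.8)²·(-0.036633) = -6301.6 m/s²;  |a| = 6301.6 m/s².

6300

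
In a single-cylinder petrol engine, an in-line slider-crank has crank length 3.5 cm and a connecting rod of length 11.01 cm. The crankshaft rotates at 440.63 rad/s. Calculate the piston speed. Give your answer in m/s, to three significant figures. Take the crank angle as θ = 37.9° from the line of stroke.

ω = 440.6 rad/s
For an in-line slider-crank, x = r cosθ + √(L² − r² sin²θ), so v = −rω sinθ·[1 + r cosθ/√(L² − r² sin²θ)].
With r = 0.035 m, L = 0.1101 m, θ = 37.9°: √(L² − r² sin²θ) = 0.10798 m.
v = −0.035·440.6·0.61429·[1 + 0.035·0.78908/0.10798] = -11.897 m/s.
|v| = 11.897 m/s.

11.9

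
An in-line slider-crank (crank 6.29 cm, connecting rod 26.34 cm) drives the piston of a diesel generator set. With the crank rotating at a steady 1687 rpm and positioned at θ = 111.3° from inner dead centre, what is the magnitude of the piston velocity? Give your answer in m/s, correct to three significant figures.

9.43

ω = 2π·1687/60 = 176.7 rad/s
For an in-line slider-crank, x = r cosθ + √(L² − r² sin²θ), so v = −rω sinθ·[1 + r cosθ/√(L² − r² sin²θ)].
With r = 0.0629 m, L = 0.2634 m, θ = 111.3°: √(L² − r² sin²θ) = 0.2568 m.
v = −0.0629·176.7·0.93169·[1 + 0.0629·-0.36325/0.2568] = -9.4318 m/s.
|v| = 9.4318 m/s.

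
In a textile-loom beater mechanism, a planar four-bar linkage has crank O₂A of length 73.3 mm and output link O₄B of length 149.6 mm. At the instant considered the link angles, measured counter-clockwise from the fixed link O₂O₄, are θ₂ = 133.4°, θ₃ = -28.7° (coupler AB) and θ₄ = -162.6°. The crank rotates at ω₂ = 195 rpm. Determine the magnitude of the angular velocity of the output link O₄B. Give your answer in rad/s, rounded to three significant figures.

ω₂ = 20.42 rad/s (from 195 rpm).
Differentiating the loop-closure r₂e^{iθ₂}+r₃e^{iθ₃}=r₁+r₄e^{iθ₄} gives r₂ω₂e^{iθ₂}+r₃ω₃e^{iθ₃}=r₄ω₄e^{iθ₄}.
Eliminating the other unknown: ω₄ = r₂ω₂ sin(θ₂−θ₃) / [r₄ sin(θ₄−θ₃)].
Numerator sine = +0.30736; denominator sine = -0.72055.
Result = 0.0733·20.42·(+0.30736) / (0.1496·(-0.72055)) = -4.2679 rad/s; magnitude 4.2679 rad/s.

4.27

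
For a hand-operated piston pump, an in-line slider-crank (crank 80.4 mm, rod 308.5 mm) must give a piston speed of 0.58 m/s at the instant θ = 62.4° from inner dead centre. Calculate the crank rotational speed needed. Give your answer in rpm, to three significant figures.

69.2

For an in-line slider-crank, |v_piston| = rω|sinθ|·[1 + r cosθ/√(L² − r² sin²θ)].
With r = 0.0804 m, L = 0.3085 m, θ = 62.4°: the bracketed kinematic factor |dx/dθ| = 0.080093 m.
ω = v/|dx/dθ| = 0.58/0.080093 = 7.2416 rad/s.
N = 60ω/(2π) = 69.152 rpm.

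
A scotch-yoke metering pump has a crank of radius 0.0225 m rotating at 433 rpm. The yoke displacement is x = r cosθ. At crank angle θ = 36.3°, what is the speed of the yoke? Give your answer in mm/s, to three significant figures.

604

ω = 45.34 rad/s (from 433 rpm).
x = r cosθ ⇒ ẋ = −rω sinθ.
|v| = rω|sinθ| = 0.0225·45.34·|sin 36.3°| = 0.60399 m/s = 603.99 mm/s.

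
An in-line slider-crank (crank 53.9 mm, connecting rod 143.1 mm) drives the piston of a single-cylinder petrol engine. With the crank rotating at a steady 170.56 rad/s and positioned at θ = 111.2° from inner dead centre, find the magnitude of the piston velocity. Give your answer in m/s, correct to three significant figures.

ω = 170.6 rad/s
For an in-line slider-crank, x = r cosθ + √(L² − r² sin²θ), so v = −rω sinθ·[1 + r cosθ/√(L² − r² sin²θ)].
With r = 0.0539 m, L = 0.1431 m, θ = 111.2°: √(L² − r² sin²θ) = 0.13399 m.
v = −0.0539·170.6·0.93232·[1 + 0.0539·-0.36162/0.13399] = -7.3242 m/s.
|v| = 7.3242 m/s.

7.32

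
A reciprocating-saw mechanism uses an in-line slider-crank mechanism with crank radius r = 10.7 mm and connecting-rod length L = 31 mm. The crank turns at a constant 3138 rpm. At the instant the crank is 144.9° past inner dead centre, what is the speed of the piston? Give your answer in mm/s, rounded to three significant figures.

ω = 2π·3138/60 = 328.6 rad/s
For an in-line slider-crank, x = r cosθ + √(L² − r² sin²θ), so v = −rω sinθ·[1 + r cosθ/√(L² − r² sin²θ)].
With r = 0.0107 m, L = 0.031 m, θ = 144.9°: √(L² − r² sin²θ) = 0.030383 m.
v = −0.0107·328.6·0.57501·[1 + 0.0107·-0.81815/0.030383] = -1.4393 m/s.
|v| = 1.4393 m/s = 1439.3 mm/s.

1440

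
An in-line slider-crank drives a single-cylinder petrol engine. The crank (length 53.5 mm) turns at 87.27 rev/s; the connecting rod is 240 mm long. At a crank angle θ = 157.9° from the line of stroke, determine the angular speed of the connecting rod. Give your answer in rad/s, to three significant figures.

ω = 548.3 rad/s (converted from 87.27 rev/s).
The rod makes angle φ with the slider axis where L sinφ = r sinθ; differentiating, L cosφ·φ̇ = r ω cosθ.
L cosφ = √(L² − r² sin²θ) = 0.23915 m.
|ω_rod| = r ω |cosθ| / √(L² − r² sin²θ) = 0.0535·548.3·0.92653/0.23915 = 113.65 rad/s.

114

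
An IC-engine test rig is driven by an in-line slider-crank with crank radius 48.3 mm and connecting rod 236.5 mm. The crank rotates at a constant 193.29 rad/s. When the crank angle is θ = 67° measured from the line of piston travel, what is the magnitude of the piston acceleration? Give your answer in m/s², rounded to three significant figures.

447

ω = 193.3 rad/s
x(θ) = r cosθ + √(L² − r² sin²θ); with ω constant, a = ω²·d²x/dθ².
d²x/dθ² = −r cosθ − r²(cos2θ)/√u − r⁴ sin²2θ/(4u^{3/2}),  u = L² − r² sin²θ = 0.0539555 m².
Substituting r = 0.0483 m, L = 0.2365 m, θ = 67°: d²x/dθ² = -0.011952 m.
a = ω²·d²x/dθ² = (193.3)²·(-0.011952) = -446.53 m/s²;  |a| = 446.53 m/s².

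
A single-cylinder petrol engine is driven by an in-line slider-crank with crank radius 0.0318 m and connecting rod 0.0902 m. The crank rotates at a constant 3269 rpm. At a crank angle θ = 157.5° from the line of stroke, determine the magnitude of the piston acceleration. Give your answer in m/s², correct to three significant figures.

2480

ω = 2π·3269/60 = 342.3 rad/s
x(θ) = r cosθ + √(L² − r² sin²θ); with ω constant, a = ω²·d²x/dθ².
d²x/dθ² = −r cosθ − r²(cos2θ)/√u − r⁴ sin²2θ/(4u^{3/2}),  u = L² − r² sin²θ = 0.00798795 m².
Substituting r = 0.0318 m, L = 0.0902 m, θ = 157.5°: d²x/dθ² = +0.0212 m.
a = ω²·d²x/dθ² = (342.3)²·(+0.0212) = +2484.4 m/s²;  |a| = 2484.4 m/s².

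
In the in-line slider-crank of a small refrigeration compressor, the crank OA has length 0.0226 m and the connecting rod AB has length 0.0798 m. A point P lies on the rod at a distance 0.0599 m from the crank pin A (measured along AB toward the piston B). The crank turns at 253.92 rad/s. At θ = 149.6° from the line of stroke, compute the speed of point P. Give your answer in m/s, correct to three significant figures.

2.67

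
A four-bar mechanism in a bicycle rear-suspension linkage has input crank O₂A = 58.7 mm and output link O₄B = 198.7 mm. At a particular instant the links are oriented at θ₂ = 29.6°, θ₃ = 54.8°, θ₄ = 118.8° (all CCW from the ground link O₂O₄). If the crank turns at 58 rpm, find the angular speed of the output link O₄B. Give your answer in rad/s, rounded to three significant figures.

0.850

ω₂ = 6.074 rad/s (from 58 rpm).
Differentiating the loop-closure r₂e^{iθ₂}+r₃e^{iθ₃}=r₁+r₄e^{iθ₄} gives r₂ω₂e^{iθ₂}+r₃ω₃e^{iθ₃}=r₄ω₄e^{iθ₄}.
Eliminating the other unknown: ω₄ = r₂ω₂ sin(θ₂−θ₃) / [r₄ sin(θ₄−θ₃)].
Numerator sine = -0.42578; denominator sine = +0.89879.
Result = 0.0587·6.074·(-0.42578) / (0.1987·(+0.89879)) = -0.85 rad/s; magnitude 0.85 rad/s.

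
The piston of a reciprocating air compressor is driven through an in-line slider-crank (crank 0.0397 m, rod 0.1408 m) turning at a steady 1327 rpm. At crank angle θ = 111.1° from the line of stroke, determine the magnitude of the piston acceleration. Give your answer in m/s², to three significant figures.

440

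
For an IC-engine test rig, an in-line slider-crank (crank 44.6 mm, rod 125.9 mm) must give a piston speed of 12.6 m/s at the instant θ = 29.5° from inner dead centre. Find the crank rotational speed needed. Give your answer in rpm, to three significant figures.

4170

For an in-line slider-crank, |v_piston| = rω|sinθ|·[1 + r cosθ/√(L² − r² sin²θ)].
With r = 0.0446 m, L = 0.1259 m, θ = 29.5°: the bracketed kinematic factor |dx/dθ| = 0.028839 m.
ω = v/|dx/dθ| = 12.6/0.028839 = 436.91 rad/s.
N = 60ω/(2π) = 4172.2 rpm.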